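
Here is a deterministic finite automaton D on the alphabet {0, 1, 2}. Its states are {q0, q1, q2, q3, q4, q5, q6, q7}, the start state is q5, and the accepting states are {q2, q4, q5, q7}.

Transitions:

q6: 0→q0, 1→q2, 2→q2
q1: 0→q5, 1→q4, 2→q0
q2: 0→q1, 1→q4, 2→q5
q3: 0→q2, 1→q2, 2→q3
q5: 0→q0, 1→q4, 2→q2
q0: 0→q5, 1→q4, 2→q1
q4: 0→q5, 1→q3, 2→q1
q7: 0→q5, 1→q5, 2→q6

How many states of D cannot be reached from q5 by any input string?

No path from q5 leads to q6, q7; the other 6 states are all reachable.

2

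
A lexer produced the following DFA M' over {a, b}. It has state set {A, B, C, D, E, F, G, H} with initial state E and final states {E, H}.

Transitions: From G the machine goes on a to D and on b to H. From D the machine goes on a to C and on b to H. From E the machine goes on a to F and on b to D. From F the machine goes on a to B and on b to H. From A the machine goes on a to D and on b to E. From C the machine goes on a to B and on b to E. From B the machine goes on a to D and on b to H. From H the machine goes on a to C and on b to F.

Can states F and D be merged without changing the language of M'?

Yes

First remove the unreachable states {A,G}; 6 states remain.
Initial partition by acceptance: {E,H} | {B,C,D,F}.
The partition is now stable with 2 blocks: {E,H} | {B,C,D,F}.
F and D lie in the same block of the stable partition, so they are equivalent — no string distinguishes them.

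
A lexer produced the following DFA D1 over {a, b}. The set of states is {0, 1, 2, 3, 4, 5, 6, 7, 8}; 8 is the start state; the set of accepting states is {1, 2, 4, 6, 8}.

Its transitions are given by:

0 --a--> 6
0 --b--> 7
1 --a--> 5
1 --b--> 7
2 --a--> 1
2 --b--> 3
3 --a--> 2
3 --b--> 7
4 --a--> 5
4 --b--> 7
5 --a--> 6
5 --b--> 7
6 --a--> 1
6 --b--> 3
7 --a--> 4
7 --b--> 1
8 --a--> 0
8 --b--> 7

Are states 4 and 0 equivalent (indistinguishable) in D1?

Initial partition by acceptance: {1,2,4,6,8} | {0,3,5,7}.
On input a, block {1,2,4,6,8} splits into {1,4,8} and {2,6}.
On input a, block {0,3,5,7} splits into {0,3,5} and {7}.
No further refinement is possible. Final partition (4 blocks): {1,4,8} | {0,3,5} | {2,6} | {7}.
4 and 0 end up in different blocks, so they are distinguishable. For instance, the string 'ε' is accepted from only 4.

No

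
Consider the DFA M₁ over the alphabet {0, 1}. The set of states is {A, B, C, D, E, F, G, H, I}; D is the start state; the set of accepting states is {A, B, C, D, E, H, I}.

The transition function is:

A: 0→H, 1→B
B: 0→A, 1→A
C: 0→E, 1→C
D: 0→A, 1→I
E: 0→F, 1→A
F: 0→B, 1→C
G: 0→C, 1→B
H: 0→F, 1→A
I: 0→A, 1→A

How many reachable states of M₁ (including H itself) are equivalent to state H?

2

First remove the unreachable states {G}; 8 states remain.
Initial partition by acceptance: {A,B,C,D,E,H,I} | {F}.
Split {A,B,C,D,E,H,I} by δ(·,0) → {A,B,C,D,I} and {E,H}.
Refine {A,B,C,D,I} on symbol 0: members go to different blocks, giving {B,D,I} and {A,C}.
On input 1, block {B,D,I} splits into {B,I} and {D}.
Refine {A,C} on symbol 1: members go to different blocks, giving {A} and {C}.
No further refinement is possible. Final partition (6 blocks): {B,I} | {F} | {E,H} | {A} | {D} | {C}.
State H belongs to the block {E,H}, which has 2 states.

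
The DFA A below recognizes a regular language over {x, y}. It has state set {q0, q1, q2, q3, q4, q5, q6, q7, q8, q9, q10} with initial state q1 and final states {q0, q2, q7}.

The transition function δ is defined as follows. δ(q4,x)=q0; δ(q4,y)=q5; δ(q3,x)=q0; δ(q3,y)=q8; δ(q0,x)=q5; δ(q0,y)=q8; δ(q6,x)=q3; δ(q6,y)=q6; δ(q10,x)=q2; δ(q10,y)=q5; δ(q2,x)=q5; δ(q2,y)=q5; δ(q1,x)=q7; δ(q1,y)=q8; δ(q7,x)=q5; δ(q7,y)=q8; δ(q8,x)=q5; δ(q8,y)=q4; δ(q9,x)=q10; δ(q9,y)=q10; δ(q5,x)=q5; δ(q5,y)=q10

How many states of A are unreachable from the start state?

3

No path from q1 leads to q3, q6, q9; the other 8 states are all reachable.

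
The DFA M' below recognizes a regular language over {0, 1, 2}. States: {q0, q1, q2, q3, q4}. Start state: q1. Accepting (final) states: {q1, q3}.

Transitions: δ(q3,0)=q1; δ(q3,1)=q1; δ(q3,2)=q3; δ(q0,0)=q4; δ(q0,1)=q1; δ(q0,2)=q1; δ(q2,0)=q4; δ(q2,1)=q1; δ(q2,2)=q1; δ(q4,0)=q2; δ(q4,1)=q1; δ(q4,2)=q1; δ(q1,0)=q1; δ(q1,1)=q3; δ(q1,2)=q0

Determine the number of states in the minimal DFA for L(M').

All states are reachable from the start state.
Initial partition by acceptance: {q1,q3} | {q0,q2,q4}.
Refine {q1,q3} on symbol 2: members go to different blocks, giving {q1} and {q3}.
Stable partition: {q1} | {q0,q2,q4} | {q3} — 3 equivalence classes.

3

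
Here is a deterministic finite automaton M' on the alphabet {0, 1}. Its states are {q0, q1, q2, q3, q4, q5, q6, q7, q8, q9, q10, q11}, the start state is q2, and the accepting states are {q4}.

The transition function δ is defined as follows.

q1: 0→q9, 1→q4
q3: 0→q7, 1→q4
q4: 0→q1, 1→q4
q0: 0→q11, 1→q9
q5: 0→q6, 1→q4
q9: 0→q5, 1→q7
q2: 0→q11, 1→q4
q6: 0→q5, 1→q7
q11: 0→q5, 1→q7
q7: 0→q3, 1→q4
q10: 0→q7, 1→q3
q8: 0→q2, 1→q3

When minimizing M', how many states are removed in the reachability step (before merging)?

3

BFS from q2 reaches {q1, q2, q3, q4, q5, q6, q7, q9, q11}; the 3 state(s) q0, q8, q10 are never visited.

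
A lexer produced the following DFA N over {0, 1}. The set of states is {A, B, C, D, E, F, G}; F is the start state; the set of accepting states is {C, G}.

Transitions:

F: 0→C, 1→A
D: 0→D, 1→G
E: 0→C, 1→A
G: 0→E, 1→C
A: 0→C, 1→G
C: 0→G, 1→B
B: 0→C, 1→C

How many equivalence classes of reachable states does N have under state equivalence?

States {D} cannot be reached from the start state, so discard them.
P0 = {C,G} | {A,B,E,F}.
Split {C,G} by δ(·,0) → {C} and {G}.
On input 1, block {A,B,E,F} splits into {E,F} and {A} and {B}.
The partition is now stable with 5 blocks: {C} | {E,F} | {G} | {A} | {B}.

5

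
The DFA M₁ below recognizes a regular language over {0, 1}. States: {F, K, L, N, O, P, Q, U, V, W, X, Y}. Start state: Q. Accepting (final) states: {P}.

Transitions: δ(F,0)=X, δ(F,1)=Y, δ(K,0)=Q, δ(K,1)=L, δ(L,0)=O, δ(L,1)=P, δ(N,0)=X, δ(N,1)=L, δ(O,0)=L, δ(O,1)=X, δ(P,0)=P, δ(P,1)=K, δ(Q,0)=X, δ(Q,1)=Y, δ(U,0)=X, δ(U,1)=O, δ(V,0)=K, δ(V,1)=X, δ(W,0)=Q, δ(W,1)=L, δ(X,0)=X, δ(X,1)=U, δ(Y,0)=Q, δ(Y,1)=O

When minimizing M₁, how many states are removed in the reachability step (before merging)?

4

BFS from Q reaches {K, L, O, P, Q, U, X, Y}; the 4 state(s) F, N, V, W are never visited.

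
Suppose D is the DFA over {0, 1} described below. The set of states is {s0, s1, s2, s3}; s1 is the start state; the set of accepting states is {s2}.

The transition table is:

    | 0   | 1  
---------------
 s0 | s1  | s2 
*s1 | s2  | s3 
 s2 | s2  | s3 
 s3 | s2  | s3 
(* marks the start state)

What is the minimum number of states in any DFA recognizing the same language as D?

2

First remove the unreachable states {s0}; 3 states remain.
Start with accepting vs non-accepting: {s2} | {s1,s3}.
Stable partition: {s2} | {s1,s3} — 2 equivalence classes.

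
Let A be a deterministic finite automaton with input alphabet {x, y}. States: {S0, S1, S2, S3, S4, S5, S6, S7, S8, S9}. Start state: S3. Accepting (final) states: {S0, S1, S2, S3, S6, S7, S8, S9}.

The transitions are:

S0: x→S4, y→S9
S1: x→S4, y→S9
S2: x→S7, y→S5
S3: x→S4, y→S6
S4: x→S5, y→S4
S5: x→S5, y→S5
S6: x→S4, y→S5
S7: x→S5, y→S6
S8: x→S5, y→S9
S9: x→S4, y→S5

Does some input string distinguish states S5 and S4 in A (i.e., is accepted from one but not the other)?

First remove the unreachable states {S0,S1,S2,S7,S8,S9}; 4 states remain.
P0 = {S3,S6} | {S4,S5}.
Refine {S3,S6} on symbol y: members go to different blocks, giving {S3} and {S6}.
The partition is now stable with 3 blocks: {S3} | {S4,S5} | {S6}.
S5 and S4 lie in the same block of the stable partition, so they are equivalent — no string distinguishes them.

No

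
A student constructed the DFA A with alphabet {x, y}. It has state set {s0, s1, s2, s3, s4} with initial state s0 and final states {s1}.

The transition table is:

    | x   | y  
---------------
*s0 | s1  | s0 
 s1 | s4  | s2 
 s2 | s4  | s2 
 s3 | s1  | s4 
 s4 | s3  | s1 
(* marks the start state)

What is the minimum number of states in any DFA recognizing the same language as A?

5

All states are reachable from the start state.
Initial partition by acceptance: {s1} | {s0,s2,s3,s4}.
On input x, block {s0,s2,s3,s4} splits into {s0,s3} and {s2,s4}.
Refine {s0,s3} on symbol y: members go to different blocks, giving {s0} and {s3}.
On input x, block {s2,s4} splits into {s2} and {s4}.
No further refinement is possible. Final partition (5 blocks): {s1} | {s0} | {s2} | {s3} | {s4}.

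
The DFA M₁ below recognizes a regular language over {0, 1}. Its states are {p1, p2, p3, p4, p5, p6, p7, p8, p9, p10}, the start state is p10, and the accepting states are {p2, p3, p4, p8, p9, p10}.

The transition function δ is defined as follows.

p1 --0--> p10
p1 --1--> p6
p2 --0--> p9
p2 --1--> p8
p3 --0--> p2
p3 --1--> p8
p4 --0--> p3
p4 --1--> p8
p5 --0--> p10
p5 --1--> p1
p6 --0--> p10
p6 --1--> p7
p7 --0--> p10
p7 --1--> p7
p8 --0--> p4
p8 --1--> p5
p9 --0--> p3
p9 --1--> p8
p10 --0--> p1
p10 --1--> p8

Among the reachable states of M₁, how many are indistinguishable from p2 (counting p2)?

All states are reachable from the start state.
P0 = {p2,p3,p4,p8,p9,p10} | {p1,p5,p6,p7}.
Refine {p2,p3,p4,p8,p9,p10} on symbol 0: members go to different blocks, giving {p2,p3,p4,p8,p9} and {p10}.
Split {p2,p3,p4,p8,p9} by δ(·,1) → {p2,p3,p4,p9} and {p8}.
The partition is now stable with 4 blocks: {p2,p3,p4,p9} | {p1,p5,p6,p7} | {p10} | {p8}.
The equivalence class containing p2 is {p2,p3,p4,p9}, of size 4.

4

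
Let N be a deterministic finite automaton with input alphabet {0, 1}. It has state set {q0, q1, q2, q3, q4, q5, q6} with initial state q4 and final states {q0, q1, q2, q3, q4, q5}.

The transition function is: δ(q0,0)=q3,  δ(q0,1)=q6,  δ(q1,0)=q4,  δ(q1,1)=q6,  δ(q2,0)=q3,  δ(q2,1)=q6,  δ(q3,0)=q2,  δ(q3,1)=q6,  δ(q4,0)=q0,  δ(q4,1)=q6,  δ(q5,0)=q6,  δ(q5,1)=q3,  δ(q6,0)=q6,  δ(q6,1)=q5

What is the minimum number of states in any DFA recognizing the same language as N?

States {q1} cannot be reached from the start state, so discard them.
Start with accepting vs non-accepting: {q0,q2,q3,q4,q5} | {q6}.
Refine {q0,q2,q3,q4,q5} on symbol 0: members go to different blocks, giving {q0,q2,q3,q4} and {q5}.
Stable partition: {q0,q2,q3,q4} | {q6} | {q5} — 3 equivalence classes.

3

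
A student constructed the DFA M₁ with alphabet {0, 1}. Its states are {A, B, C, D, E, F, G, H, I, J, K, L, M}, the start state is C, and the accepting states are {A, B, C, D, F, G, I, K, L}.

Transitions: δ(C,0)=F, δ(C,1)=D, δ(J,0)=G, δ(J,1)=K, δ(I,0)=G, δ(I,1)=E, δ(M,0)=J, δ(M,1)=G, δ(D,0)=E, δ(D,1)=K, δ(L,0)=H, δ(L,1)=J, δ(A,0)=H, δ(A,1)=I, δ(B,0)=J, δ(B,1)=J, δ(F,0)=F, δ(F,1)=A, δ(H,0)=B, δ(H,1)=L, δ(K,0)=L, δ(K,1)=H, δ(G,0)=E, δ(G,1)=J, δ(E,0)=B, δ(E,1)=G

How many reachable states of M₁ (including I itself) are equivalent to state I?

2

States {M} cannot be reached from the start state, so discard them.
Start with accepting vs non-accepting: {A,B,C,D,F,G,I,K,L} | {E,H,J}.
Refine {A,B,C,D,F,G,I,K,L} on symbol 0: members go to different blocks, giving {A,B,D,G,L} and {C,F,I,K}.
On input 1, block {A,B,D,G,L} splits into {B,G,L} and {A,D}.
On input 1, block {E,H,J} splits into {E,H} and {J}.
On input 0, block {B,G,L} splits into {G,L} and {B}.
Refine {C,F,I,K} on symbol 0: members go to different blocks, giving {C,F} and {I,K}.
Stable partition: {G,L} | {E,H} | {C,F} | {A,D} | {J} | {B} | {I,K} — 7 equivalence classes.
State I belongs to the block {I,K}, which has 2 states.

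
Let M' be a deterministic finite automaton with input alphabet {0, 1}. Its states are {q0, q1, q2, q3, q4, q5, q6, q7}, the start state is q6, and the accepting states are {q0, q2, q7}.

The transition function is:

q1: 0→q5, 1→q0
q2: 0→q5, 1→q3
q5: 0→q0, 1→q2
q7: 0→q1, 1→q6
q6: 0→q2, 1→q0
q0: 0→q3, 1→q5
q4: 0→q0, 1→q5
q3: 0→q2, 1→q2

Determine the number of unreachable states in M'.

No path from q6 leads to q1, q4, q7; the other 5 states are all reachable.

3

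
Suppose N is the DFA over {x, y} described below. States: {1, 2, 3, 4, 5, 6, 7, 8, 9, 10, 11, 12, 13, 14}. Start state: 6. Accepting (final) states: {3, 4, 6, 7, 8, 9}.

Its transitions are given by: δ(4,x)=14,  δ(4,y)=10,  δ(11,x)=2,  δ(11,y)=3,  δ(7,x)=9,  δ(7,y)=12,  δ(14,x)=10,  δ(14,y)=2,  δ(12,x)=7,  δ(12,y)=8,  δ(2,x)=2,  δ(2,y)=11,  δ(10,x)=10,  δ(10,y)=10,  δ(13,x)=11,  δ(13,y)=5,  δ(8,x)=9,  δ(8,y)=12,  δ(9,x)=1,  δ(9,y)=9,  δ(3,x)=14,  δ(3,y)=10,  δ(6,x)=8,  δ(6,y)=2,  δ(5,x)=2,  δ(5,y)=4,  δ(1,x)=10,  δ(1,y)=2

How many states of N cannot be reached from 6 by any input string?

3

No path from 6 leads to 4, 5, 13; the other 11 states are all reachable.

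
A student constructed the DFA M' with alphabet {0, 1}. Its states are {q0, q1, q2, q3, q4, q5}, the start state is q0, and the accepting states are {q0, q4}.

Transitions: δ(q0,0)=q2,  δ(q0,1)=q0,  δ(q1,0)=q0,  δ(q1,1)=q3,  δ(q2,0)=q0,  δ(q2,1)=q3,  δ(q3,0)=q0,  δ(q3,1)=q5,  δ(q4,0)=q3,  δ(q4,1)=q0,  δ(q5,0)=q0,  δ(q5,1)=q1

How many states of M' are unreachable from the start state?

1

No path from q0 leads to q4; the other 5 states are all reachable.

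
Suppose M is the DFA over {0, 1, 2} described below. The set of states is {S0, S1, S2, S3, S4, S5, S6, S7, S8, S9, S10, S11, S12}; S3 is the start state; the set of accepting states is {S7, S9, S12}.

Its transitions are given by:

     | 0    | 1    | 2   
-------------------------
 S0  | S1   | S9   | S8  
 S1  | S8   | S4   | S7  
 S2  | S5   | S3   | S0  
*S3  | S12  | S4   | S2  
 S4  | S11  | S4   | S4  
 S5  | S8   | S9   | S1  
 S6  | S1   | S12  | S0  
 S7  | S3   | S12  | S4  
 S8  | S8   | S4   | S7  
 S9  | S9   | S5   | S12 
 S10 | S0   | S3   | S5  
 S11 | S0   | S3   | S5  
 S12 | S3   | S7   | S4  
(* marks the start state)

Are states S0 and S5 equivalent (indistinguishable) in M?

Yes

Reachable states from the start: {S0,S1,S2,S3,S4,S5,S7,S8,S9,S11,S12}. Unreachable: {S6,S10} — drop them.
Initial partition by acceptance: {S7,S9,S12} | {S0,S1,S2,S3,S4,S5,S8,S11}.
Refine {S7,S9,S12} on symbol 0: members go to different blocks, giving {S7,S12} and {S9}.
Split {S0,S1,S2,S3,S4,S5,S8,S11} by δ(·,0) → {S0,S1,S2,S4,S5,S8,S11} and {S3}.
Refine {S0,S1,S2,S4,S5,S8,S11} on symbol 1: members go to different blocks, giving {S1,S4,S8} and {S0,S5} and {S2,S11}.
On input 0, block {S1,S4,S8} splits into {S1,S8} and {S4}.
The partition is now stable with 7 blocks: {S7,S12} | {S1,S8} | {S9} | {S3} | {S0,S5} | {S2,S11} | {S4}.
S0 and S5 lie in the same block of the stable partition, so they are equivalent — no string distinguishes them.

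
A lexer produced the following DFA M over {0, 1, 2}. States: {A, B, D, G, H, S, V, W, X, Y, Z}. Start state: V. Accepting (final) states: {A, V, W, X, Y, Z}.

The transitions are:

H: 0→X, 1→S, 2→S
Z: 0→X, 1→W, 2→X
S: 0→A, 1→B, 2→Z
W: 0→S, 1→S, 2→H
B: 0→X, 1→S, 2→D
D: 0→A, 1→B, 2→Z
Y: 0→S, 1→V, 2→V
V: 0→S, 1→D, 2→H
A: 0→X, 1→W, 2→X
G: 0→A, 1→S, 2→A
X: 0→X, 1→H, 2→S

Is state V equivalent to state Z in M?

No

States {G,Y} cannot be reached from the start state, so discard them.
Start with accepting vs non-accepting: {A,V,W,X,Z} | {B,D,H,S}.
Refine {A,V,W,X,Z} on symbol 0: members go to different blocks, giving {A,X,Z} and {V,W}.
On input 1, block {A,X,Z} splits into {A,Z} and {X}.
Split {B,D,H,S} by δ(·,0) → {B,H} and {D,S}.
No further refinement is possible. Final partition (5 blocks): {A,Z} | {B,H} | {V,W} | {X} | {D,S}.
V and Z end up in different blocks, so they are distinguishable. For instance, the string '0' is accepted from only Z.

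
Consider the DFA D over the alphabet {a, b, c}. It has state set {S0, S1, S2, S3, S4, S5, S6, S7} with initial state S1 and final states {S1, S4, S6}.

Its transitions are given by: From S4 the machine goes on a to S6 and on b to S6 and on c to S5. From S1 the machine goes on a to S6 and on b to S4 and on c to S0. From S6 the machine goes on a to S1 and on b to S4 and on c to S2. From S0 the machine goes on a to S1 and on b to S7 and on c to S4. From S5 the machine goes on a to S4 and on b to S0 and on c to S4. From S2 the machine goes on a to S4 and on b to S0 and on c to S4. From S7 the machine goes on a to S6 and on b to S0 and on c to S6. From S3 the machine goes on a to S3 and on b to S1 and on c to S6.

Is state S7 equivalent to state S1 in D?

No

First remove the unreachable states {S3}; 7 states remain.
Start with accepting vs non-accepting: {S1,S4,S6} | {S0,S2,S5,S7}.
No further refinement is possible. Final partition (2 blocks): {S1,S4,S6} | {S0,S2,S5,S7}.
S7 and S1 end up in different blocks, so they are distinguishable. For instance, the string 'ε' is accepted from only S1.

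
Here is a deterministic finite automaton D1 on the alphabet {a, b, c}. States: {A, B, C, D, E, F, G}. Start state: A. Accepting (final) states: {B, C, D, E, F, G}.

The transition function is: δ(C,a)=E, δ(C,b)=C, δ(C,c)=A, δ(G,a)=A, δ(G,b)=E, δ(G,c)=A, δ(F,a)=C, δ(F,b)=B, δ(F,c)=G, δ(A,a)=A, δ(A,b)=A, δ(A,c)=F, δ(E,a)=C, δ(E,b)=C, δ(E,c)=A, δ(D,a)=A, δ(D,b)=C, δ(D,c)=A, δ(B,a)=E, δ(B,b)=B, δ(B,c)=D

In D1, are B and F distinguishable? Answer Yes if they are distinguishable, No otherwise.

P0 = {B,C,D,E,F,G} | {A}.
Refine {B,C,D,E,F,G} on symbol a: members go to different blocks, giving {B,C,E,F} and {D,G}.
Split {B,C,E,F} by δ(·,c) → {B,F} and {C,E}.
No further refinement is possible. Final partition (4 blocks): {B,F} | {A} | {D,G} | {C,E}.
B and F lie in the same block of the stable partition, so they are equivalent — no string distinguishes them.

No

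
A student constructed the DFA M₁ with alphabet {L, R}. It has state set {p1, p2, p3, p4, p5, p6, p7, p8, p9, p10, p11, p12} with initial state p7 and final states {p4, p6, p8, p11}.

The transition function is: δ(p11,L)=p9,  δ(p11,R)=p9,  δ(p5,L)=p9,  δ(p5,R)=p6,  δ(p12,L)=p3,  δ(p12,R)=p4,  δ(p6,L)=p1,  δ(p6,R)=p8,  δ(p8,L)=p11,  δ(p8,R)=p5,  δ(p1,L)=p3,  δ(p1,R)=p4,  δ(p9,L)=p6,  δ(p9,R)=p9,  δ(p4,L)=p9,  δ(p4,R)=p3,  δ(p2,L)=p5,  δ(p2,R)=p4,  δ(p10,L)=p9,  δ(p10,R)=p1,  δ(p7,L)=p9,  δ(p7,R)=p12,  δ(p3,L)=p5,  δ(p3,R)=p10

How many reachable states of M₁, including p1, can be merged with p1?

First remove the unreachable states {p2}; 11 states remain.
Start with accepting vs non-accepting: {p4,p6,p8,p11} | {p1,p3,p5,p7,p9,p10,p12}.
Refine {p4,p6,p8,p11} on symbol L: members go to different blocks, giving {p4,p6,p11} and {p8}.
Split {p4,p6,p11} by δ(·,R) → {p4,p11} and {p6}.
On input L, block {p1,p3,p5,p7,p9,p10,p12} splits into {p1,p3,p5,p7,p10,p12} and {p9}.
Split {p4,p11} by δ(·,R) → {p4} and {p11}.
On input L, block {p1,p3,p5,p7,p10,p12} splits into {p1,p3,p12} and {p5,p7,p10}.
On input L, block {p1,p3,p12} splits into {p1,p12} and {p3}.
On input R, block {p5,p7,p10} splits into {p7,p10} and {p5}.
Stable partition: {p4} | {p1,p12} | {p8} | {p6} | {p9} | {p11} | {p7,p10} | {p3} | {p5} — 9 equivalence classes.
The equivalence class containing p1 is {p1,p12}, of size 2.

2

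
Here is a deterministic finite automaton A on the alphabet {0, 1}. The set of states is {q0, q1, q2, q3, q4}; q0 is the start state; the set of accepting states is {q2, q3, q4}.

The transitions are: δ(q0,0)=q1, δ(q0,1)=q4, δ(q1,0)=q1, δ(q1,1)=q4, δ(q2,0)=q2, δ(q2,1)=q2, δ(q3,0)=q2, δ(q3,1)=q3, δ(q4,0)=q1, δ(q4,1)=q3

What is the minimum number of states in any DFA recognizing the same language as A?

3

P0 = {q2,q3,q4} | {q0,q1}.
On input 0, block {q2,q3,q4} splits into {q2,q3} and {q4}.
Stable partition: {q2,q3} | {q0,q1} | {q4} — 3 equivalence classes.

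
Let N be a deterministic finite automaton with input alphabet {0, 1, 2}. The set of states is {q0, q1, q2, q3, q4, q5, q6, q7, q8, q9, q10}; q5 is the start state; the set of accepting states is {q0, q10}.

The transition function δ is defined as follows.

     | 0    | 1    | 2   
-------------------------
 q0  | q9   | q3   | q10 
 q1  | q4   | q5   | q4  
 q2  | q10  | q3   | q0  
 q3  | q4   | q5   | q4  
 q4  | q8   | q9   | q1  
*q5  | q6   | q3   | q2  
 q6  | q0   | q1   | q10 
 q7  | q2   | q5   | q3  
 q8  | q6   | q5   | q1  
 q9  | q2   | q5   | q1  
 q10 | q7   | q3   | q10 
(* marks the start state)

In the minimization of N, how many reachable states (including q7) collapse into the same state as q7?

Initial partition by acceptance: {q0,q10} | {q1,q2,q3,q4,q5,q6,q7,q8,q9}.
Split {q1,q2,q3,q4,q5,q6,q7,q8,q9} by δ(·,0) → {q1,q3,q4,q5,q7,q8,q9} and {q2,q6}.
Split {q1,q3,q4,q5,q7,q8,q9} by δ(·,0) → {q5,q7,q8,q9} and {q1,q3,q4}.
On input 1, block {q5,q7,q8,q9} splits into {q7,q8,q9} and {q5}.
Split {q1,q3,q4} by δ(·,0) → {q1,q3} and {q4}.
The partition is now stable with 6 blocks: {q0,q10} | {q7,q8,q9} | {q2,q6} | {q1,q3} | {q5} | {q4}.
The equivalence class containing q7 is {q7,q8,q9}, of size 3.

3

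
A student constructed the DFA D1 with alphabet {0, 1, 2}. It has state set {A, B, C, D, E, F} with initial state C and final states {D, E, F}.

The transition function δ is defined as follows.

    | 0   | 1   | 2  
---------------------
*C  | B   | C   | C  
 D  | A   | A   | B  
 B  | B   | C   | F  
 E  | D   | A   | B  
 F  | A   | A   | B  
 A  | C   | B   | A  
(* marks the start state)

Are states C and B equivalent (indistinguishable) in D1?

No

Reachable states from the start: {A,B,C,F}. Unreachable: {D,E} — drop them.
P0 = {F} | {A,B,C}.
Refine {A,B,C} on symbol 2: members go to different blocks, giving {A,C} and {B}.
Split {A,C} by δ(·,0) → {A} and {C}.
Stable partition: {F} | {A} | {B} | {C} — 4 equivalence classes.
C and B end up in different blocks, so they are distinguishable. For instance, the string '2' is accepted from only B.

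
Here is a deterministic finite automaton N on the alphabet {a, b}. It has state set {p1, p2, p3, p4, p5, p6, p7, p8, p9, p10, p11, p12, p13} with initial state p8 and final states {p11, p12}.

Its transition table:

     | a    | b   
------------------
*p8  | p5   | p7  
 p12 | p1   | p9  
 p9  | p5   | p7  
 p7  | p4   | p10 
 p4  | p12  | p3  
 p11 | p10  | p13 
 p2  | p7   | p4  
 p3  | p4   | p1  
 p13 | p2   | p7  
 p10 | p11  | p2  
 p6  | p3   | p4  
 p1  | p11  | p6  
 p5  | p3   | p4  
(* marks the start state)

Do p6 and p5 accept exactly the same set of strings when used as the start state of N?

Every state is reachable, so we keep all 13.
P0 = {p11,p12} | {p1,p2,p3,p4,p5,p6,p7,p8,p9,p10,p13}.
Refine {p1,p2,p3,p4,p5,p6,p7,p8,p9,p10,p13} on symbol a: members go to different blocks, giving {p2,p3,p5,p6,p7,p8,p9,p13} and {p1,p4,p10}.
On input a, block {p2,p3,p5,p6,p7,p8,p9,p13} splits into {p2,p5,p6,p8,p9,p13} and {p3,p7}.
Refine {p2,p5,p6,p8,p9,p13} on symbol a: members go to different blocks, giving {p2,p5,p6} and {p8,p9,p13}.
Refine {p1,p4,p10} on symbol b: members go to different blocks, giving {p1,p10} and {p4}.
Stable partition: {p11,p12} | {p2,p5,p6} | {p1,p10} | {p3,p7} | {p8,p9,p13} | {p4} — 6 equivalence classes.
p6 and p5 lie in the same block of the stable partition, so they are equivalent — no string distinguishes them.

Yes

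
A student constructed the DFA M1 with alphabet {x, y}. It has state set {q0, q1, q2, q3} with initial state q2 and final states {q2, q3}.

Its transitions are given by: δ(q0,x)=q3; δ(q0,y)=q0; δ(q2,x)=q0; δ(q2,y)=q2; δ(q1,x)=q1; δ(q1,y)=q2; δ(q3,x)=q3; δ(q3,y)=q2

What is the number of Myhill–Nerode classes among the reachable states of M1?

3

First remove the unreachable states {q1}; 3 states remain.
Start with accepting vs non-accepting: {q2,q3} | {q0}.
Split {q2,q3} by δ(·,x) → {q2} and {q3}.
Stable partition: {q2} | {q0} | {q3} — 3 equivalence classes.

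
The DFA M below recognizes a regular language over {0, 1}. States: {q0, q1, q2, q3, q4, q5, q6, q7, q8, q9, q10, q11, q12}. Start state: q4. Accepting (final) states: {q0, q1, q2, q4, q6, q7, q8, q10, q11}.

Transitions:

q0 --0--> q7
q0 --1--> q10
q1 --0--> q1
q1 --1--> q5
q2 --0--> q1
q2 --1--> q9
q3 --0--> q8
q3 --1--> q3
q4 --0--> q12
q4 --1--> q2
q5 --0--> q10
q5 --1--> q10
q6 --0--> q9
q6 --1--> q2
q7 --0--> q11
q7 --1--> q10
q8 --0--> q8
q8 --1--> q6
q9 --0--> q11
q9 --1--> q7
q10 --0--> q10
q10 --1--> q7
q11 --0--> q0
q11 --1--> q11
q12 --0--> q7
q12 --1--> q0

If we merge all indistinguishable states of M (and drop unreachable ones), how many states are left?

States {q3,q6,q8} cannot be reached from the start state, so discard them.
P0 = {q0,q1,q2,q4,q7,q10,q11} | {q5,q9,q12}.
Split {q0,q1,q2,q4,q7,q10,q11} by δ(·,0) → {q0,q1,q2,q7,q10,q11} and {q4}.
Split {q0,q1,q2,q7,q10,q11} by δ(·,1) → {q0,q7,q10,q11} and {q1,q2}.
The partition is now stable with 4 blocks: {q0,q7,q10,q11} | {q5,q9,q12} | {q4} | {q1,q2}.

4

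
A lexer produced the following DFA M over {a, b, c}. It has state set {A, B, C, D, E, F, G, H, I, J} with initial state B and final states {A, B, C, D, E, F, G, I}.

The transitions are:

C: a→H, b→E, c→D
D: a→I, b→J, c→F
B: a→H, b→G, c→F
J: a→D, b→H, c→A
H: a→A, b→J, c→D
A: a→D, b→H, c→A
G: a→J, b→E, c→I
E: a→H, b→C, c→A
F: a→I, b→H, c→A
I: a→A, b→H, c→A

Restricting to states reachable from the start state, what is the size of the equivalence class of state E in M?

Start with accepting vs non-accepting: {A,B,C,D,E,F,G,I} | {H,J}.
Split {A,B,C,D,E,F,G,I} by δ(·,a) → {A,D,F,I} and {B,C,E,G}.
No further refinement is possible. Final partition (3 blocks): {A,D,F,I} | {H,J} | {B,C,E,G}.
State E belongs to the block {B,C,E,G}, which has 4 states.

4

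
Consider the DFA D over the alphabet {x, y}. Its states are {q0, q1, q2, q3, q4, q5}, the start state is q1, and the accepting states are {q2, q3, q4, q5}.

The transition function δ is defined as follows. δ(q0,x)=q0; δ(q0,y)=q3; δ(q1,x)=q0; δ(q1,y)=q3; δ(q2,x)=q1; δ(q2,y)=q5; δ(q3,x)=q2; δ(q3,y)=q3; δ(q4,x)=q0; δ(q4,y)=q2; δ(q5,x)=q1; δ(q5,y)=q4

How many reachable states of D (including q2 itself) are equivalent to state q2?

All states are reachable from the start state.
Start with accepting vs non-accepting: {q2,q3,q4,q5} | {q0,q1}.
On input x, block {q2,q3,q4,q5} splits into {q2,q4,q5} and {q3}.
Stable partition: {q2,q4,q5} | {q0,q1} | {q3} — 3 equivalence classes.
State q2 belongs to the block {q2,q4,q5}, which has 3 states.

3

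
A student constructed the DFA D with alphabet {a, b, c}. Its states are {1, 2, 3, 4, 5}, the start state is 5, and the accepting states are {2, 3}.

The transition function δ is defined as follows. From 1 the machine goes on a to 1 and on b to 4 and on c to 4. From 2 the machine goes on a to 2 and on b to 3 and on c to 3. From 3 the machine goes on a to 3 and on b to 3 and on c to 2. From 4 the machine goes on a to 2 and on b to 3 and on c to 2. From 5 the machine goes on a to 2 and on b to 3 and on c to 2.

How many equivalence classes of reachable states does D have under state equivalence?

First remove the unreachable states {1,4}; 3 states remain.
Start with accepting vs non-accepting: {2,3} | {5}.
The partition is now stable with 2 blocks: {2,3} | {5}.

2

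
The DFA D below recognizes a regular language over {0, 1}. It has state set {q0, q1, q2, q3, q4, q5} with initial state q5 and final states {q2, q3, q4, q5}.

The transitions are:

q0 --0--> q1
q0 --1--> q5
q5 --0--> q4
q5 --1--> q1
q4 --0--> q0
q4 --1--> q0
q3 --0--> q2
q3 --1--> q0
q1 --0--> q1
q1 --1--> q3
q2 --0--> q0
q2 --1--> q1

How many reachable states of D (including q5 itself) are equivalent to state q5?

2

All states are reachable from the start state.
Initial partition by acceptance: {q2,q3,q4,q5} | {q0,q1}.
Refine {q2,q3,q4,q5} on symbol 0: members go to different blocks, giving {q2,q4} and {q3,q5}.
Stable partition: {q2,q4} | {q0,q1} | {q3,q5} — 3 equivalence classes.
State q5 belongs to the block {q3,q5}, which has 2 states.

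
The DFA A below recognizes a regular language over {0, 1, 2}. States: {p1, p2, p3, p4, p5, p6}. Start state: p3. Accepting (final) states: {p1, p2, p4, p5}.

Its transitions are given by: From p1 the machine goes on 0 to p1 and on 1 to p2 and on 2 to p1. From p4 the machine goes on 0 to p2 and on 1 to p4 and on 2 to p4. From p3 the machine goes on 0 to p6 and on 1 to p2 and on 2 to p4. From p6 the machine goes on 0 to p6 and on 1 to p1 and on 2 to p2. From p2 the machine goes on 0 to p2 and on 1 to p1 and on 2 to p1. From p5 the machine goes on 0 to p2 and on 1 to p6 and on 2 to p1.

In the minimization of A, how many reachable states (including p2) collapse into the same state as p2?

3

First remove the unreachable states {p5}; 5 states remain.
Start with accepting vs non-accepting: {p1,p2,p4} | {p3,p6}.
No further refinement is possible. Final partition (2 blocks): {p1,p2,p4} | {p3,p6}.
The equivalence class containing p2 is {p1,p2,p4}, of size 3.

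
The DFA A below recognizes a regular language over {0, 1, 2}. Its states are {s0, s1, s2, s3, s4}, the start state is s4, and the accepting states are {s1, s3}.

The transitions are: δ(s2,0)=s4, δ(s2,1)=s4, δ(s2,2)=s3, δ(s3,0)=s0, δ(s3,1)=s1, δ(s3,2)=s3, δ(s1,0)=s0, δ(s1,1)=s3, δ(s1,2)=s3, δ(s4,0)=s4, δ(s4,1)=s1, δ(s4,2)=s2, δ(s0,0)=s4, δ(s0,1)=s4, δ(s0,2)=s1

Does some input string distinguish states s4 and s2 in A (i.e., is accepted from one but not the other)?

Yes

Every state is reachable, so we keep all 5.
Start with accepting vs non-accepting: {s1,s3} | {s0,s2,s4}.
Split {s0,s2,s4} by δ(·,1) → {s0,s2} and {s4}.
The partition is now stable with 3 blocks: {s1,s3} | {s0,s2} | {s4}.
s4 and s2 end up in different blocks, so they are distinguishable. For instance, the string '1' is accepted from only s4.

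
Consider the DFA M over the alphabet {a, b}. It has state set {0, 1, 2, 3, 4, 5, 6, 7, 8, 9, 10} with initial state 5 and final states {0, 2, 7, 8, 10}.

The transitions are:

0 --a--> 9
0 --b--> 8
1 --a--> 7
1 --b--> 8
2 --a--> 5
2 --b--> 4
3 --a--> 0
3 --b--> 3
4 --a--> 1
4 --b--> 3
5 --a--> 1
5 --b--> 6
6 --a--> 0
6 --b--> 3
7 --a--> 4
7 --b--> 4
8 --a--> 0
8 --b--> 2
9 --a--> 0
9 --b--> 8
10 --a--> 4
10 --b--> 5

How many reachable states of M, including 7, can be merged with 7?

2

First remove the unreachable states {10}; 10 states remain.
P0 = {0,2,7,8} | {1,3,4,5,6,9}.
On input a, block {0,2,7,8} splits into {0,2,7} and {8}.
On input b, block {0,2,7} splits into {2,7} and {0}.
Refine {1,3,4,5,6,9} on symbol a: members go to different blocks, giving {3,6,9} and {4,5} and {1}.
Refine {3,6,9} on symbol b: members go to different blocks, giving {3,6} and {9}.
The partition is now stable with 7 blocks: {2,7} | {3,6} | {8} | {0} | {4,5} | {1} | {9}.
State 7 belongs to the block {2,7}, which has 2 states.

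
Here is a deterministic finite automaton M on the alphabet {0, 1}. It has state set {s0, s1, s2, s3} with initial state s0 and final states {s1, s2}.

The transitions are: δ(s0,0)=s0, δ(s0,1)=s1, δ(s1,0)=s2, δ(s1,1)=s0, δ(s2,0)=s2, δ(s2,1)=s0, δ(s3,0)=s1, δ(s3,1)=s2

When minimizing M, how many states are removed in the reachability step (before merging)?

BFS from s0 reaches {s0, s1, s2}; the 1 state(s) s3 are never visited.

1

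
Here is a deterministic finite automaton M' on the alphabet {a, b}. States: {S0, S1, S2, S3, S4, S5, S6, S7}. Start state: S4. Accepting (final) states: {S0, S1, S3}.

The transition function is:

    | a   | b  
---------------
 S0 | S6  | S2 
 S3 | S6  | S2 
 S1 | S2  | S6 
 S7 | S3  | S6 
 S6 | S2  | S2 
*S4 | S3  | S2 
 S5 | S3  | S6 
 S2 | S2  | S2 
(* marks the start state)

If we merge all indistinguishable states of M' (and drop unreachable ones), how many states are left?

3

Reachable states from the start: {S2,S3,S4,S6}. Unreachable: {S0,S1,S5,S7} — drop them.
P0 = {S3} | {S2,S4,S6}.
On input a, block {S2,S4,S6} splits into {S2,S6} and {S4}.
No further refinement is possible. Final partition (3 blocks): {S3} | {S2,S6} | {S4}.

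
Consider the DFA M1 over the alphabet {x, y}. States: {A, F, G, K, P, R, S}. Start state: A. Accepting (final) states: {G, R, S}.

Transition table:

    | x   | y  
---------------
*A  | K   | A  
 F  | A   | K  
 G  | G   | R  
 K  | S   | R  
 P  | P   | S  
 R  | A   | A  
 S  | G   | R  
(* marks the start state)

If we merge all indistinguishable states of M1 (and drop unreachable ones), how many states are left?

4

States {F,P} cannot be reached from the start state, so discard them.
Start with accepting vs non-accepting: {G,R,S} | {A,K}.
On input x, block {G,R,S} splits into {G,S} and {R}.
On input x, block {A,K} splits into {A} and {K}.
The partition is now stable with 4 blocks: {G,S} | {A} | {R} | {K}.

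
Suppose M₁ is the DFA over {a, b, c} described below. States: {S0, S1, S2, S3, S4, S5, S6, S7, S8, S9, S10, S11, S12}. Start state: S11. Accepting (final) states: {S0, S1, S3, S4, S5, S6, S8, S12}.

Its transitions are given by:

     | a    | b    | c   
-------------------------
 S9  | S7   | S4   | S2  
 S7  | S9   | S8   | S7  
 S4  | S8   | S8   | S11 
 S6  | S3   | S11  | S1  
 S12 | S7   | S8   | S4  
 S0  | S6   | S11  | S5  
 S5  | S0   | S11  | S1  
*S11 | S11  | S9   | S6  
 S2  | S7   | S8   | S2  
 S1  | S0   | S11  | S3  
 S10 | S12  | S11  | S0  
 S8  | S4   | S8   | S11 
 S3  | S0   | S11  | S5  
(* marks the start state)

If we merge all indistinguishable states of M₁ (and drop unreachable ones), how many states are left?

4

Reachable states from the start: {S0,S1,S2,S3,S4,S5,S6,S7,S8,S9,S11}. Unreachable: {S10,S12} — drop them.
Start with accepting vs non-accepting: {S0,S1,S3,S4,S5,S6,S8} | {S2,S7,S9,S11}.
Refine {S0,S1,S3,S4,S5,S6,S8} on symbol b: members go to different blocks, giving {S0,S1,S3,S5,S6} and {S4,S8}.
Refine {S2,S7,S9,S11} on symbol b: members go to different blocks, giving {S2,S7,S9} and {S11}.
No further refinement is possible. Final partition (4 blocks): {S0,S1,S3,S5,S6} | {S2,S7,S9} | {S4,S8} | {S11}.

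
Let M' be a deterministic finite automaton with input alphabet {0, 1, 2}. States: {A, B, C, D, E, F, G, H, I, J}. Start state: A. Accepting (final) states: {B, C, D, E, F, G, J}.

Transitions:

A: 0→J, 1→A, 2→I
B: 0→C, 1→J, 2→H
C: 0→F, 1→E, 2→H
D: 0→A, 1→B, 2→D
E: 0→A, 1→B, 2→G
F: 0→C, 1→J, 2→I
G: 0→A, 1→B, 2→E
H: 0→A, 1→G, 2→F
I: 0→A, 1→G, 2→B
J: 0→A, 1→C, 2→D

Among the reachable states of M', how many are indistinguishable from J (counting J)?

4

All states are reachable from the start state.
P0 = {B,C,D,E,F,G,J} | {A,H,I}.
On input 0, block {B,C,D,E,F,G,J} splits into {D,E,G,J} and {B,C,F}.
Refine {A,H,I} on symbol 0: members go to different blocks, giving {H,I} and {A}.
No further refinement is possible. Final partition (4 blocks): {D,E,G,J} | {H,I} | {B,C,F} | {A}.
The equivalence class containing J is {D,E,G,J}, of size 4.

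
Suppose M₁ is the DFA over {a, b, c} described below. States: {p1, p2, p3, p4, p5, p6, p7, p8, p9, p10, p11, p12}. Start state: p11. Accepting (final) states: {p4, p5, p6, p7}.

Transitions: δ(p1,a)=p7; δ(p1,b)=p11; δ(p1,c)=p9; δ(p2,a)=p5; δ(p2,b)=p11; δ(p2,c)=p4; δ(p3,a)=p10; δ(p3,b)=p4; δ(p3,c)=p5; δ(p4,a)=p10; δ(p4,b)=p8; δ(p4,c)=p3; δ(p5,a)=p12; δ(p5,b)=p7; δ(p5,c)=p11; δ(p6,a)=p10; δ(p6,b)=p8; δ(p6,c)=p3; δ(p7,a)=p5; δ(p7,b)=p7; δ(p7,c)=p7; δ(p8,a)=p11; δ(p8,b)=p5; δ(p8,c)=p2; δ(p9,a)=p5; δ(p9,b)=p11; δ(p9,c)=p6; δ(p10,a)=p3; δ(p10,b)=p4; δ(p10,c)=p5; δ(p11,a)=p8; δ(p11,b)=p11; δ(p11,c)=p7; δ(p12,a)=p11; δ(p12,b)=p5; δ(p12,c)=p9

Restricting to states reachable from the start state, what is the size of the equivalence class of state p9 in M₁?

2

First remove the unreachable states {p1}; 11 states remain.
Start with accepting vs non-accepting: {p4,p5,p6,p7} | {p2,p3,p8,p9,p10,p11,p12}.
Refine {p4,p5,p6,p7} on symbol a: members go to different blocks, giving {p4,p5,p6} and {p7}.
On input b, block {p4,p5,p6} splits into {p4,p6} and {p5}.
Split {p2,p3,p8,p9,p10,p11,p12} by δ(·,a) → {p3,p8,p10,p11,p12} and {p2,p9}.
Split {p3,p8,p10,p11,p12} by δ(·,b) → {p3,p10} and {p8,p12} and {p11}.
Stable partition: {p4,p6} | {p3,p10} | {p7} | {p5} | {p2,p9} | {p8,p12} | {p11} — 7 equivalence classes.
State p9 belongs to the block {p2,p9}, which has 2 states.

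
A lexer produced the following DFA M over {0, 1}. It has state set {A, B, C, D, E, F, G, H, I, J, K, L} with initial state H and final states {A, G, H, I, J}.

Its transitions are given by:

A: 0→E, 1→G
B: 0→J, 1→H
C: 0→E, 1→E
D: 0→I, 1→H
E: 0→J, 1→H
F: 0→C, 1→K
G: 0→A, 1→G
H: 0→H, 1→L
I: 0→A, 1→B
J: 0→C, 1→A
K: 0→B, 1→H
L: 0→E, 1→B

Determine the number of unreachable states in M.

No path from H leads to D, F, I, K; the other 8 states are all reachable.

4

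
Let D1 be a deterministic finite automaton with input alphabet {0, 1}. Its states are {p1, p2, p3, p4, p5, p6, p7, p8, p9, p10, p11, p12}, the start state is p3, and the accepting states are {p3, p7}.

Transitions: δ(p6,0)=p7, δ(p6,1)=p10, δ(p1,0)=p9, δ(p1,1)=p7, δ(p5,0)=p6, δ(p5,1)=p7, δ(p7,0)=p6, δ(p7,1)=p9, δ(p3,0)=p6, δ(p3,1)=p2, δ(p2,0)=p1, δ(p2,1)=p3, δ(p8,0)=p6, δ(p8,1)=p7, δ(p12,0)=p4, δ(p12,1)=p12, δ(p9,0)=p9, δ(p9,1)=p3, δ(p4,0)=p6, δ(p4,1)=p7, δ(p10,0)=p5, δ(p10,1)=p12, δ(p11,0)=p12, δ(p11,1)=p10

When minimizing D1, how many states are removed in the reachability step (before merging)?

Starting at p3 and following transitions, the reachable set is {p1, p2, p3, p4, p5, p6, p7, p9, p10, p12}. That leaves p8, p11 unreachable — 2 in total.

2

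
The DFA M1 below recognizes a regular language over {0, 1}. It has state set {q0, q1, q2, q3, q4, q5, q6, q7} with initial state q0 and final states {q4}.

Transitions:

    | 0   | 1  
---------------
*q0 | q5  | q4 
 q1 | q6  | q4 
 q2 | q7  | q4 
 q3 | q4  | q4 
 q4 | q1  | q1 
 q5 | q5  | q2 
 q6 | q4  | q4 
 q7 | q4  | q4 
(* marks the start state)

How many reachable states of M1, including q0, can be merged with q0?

1

First remove the unreachable states {q3}; 7 states remain.
Initial partition by acceptance: {q4} | {q0,q1,q2,q5,q6,q7}.
Split {q0,q1,q2,q5,q6,q7} by δ(·,0) → {q0,q1,q2,q5} and {q6,q7}.
Refine {q0,q1,q2,q5} on symbol 0: members go to different blocks, giving {q0,q5} and {q1,q2}.
On input 1, block {q0,q5} splits into {q0} and {q5}.
Stable partition: {q4} | {q0} | {q6,q7} | {q1,q2} | {q5} — 5 equivalence classes.
The equivalence class containing q0 is {q0}, of size 1.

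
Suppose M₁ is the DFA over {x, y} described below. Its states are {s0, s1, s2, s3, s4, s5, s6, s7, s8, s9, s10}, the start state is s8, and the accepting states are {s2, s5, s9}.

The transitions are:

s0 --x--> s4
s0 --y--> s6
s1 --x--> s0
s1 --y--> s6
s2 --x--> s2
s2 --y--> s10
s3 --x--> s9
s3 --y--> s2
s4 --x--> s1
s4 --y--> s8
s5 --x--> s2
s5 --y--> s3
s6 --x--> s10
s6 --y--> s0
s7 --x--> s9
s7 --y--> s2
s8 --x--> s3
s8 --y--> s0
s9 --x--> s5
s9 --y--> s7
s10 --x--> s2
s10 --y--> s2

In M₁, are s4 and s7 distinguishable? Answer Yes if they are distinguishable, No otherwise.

Yes

Every state is reachable, so we keep all 11.
Start with accepting vs non-accepting: {s2,s5,s9} | {s0,s1,s3,s4,s6,s7,s8,s10}.
On input x, block {s0,s1,s3,s4,s6,s7,s8,s10} splits into {s0,s1,s4,s6,s8} and {s3,s7,s10}.
Split {s0,s1,s4,s6,s8} by δ(·,x) → {s0,s1,s4} and {s6,s8}.
The partition is now stable with 4 blocks: {s2,s5,s9} | {s0,s1,s4} | {s3,s7,s10} | {s6,s8}.
s4 and s7 end up in different blocks, so they are distinguishable. For instance, the string 'x' is accepted from only s7.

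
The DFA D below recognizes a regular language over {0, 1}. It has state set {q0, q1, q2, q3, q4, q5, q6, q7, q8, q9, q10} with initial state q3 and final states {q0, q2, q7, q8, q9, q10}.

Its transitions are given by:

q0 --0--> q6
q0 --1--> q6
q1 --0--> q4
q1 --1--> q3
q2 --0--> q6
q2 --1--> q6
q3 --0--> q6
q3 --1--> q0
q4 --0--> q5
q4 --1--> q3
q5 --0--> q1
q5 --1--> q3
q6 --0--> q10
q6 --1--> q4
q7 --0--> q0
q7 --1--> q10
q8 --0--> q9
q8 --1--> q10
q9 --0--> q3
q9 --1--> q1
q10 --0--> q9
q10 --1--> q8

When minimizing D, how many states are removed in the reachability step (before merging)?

2

No path from q3 leads to q2, q7; the other 9 states are all reachable.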